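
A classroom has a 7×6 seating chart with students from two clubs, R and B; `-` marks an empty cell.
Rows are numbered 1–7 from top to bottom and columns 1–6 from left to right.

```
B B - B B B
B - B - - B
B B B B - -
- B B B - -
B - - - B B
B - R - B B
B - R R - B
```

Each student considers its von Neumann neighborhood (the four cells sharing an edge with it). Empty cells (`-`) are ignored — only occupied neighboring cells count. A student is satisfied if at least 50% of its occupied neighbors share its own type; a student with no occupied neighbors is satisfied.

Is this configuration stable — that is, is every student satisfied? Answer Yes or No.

(1,1)B 2/2 ✓
(1,2)B 1/1 ✓
(1,4)B 1/1 ✓
(1,5)B 2/2 ✓
(1,6)B 2/2 ✓
(2,1)B 2/2 ✓
(2,3)B 1/1 ✓
(2,6)B 1/1 ✓
(3,1)B 2/2 ✓
(3,2)B 3/3 ✓
(3,3)B 4/4 ✓
(3,4)B 2/2 ✓
(4,2)B 2/2 ✓
(4,3)B 3/3 ✓
(4,4)B 2/2 ✓
(5,1)B 1/1 ✓
(5,5)B 2/2 ✓
(5,6)B 2/2 ✓
(6,1)B 2/2 ✓
(6,3)R 1/1 ✓
(6,5)B 2/2 ✓
(6,6)B 3/3 ✓
(7,1)B 1/1 ✓
(7,3)R 2/2 ✓
(7,4)R 1/1 ✓
(7,6)B 1/1 ✓
All meet the threshold, so the configuration is stable.

Yes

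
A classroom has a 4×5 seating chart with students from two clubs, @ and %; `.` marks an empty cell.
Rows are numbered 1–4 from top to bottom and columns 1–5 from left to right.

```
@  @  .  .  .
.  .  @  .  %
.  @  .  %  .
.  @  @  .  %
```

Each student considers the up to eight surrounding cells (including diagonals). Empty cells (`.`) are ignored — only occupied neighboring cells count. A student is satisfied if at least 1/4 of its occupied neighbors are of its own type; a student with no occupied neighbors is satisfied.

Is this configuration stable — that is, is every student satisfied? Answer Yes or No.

Row 1: (1,1)@ 1/1 ✓ · (1,2)@ 2/2 ✓
Row 2: (2,3)@ 2/3 ✓ · (2,5)% 1/1 ✓
Row 3: (3,2)@ 3/3 ✓ · (3,4)% 2/4 ✓
Row 4: (4,2)@ 2/2 ✓ · (4,3)@ 2/3 ✓ · (4,5)% 1/1 ✓
All meet the threshold, so the configuration is stable.

Yes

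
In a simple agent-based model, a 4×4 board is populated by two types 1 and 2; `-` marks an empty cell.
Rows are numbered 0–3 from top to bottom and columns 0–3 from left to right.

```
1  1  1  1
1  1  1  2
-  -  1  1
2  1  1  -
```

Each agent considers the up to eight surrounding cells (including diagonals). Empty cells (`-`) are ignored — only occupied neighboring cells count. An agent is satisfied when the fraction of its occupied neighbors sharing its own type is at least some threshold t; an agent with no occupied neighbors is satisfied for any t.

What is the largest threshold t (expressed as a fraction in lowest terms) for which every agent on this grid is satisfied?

Row 0: (0,0)1 3/3 · (0,1)1 5/5 · (0,2)1 4/5 · (0,3)1 2/3
Row 1: (1,0)1 3/3 · (1,1)1 6/6 · (1,2)1 6/7 · (1,3)2 0/5
Row 2: (2,2)1 5/6 · (2,3)1 3/4
Row 3: (3,0)2 0/1 · (3,1)1 2/3 · (3,2)1 3/3
The smallest same-type fraction is 0/5 at (1,3), which reduces to 0/1. Any threshold above that leaves this agent unsatisfied.

0/1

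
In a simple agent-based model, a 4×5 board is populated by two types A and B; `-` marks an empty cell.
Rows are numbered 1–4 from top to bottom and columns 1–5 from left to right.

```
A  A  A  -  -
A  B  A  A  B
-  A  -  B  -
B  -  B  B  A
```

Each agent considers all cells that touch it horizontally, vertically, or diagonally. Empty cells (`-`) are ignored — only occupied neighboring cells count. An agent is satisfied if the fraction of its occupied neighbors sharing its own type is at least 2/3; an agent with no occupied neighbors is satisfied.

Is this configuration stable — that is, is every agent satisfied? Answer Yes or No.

(1,1)A 2/3 ok
(1,2)A 4/5 ok
(1,3)A 3/4 ok
(2,1)A 3/4 ok
(2,2)B 0/6 unhappy
(2,3)A 4/6 ok
(2,4)A 2/4 unhappy
(2,5)B 1/2 unhappy
(3,2)A 2/5 unhappy
(3,4)B 3/6 unhappy
(4,1)B 0/1 unhappy
(4,3)B 2/3 ok
(4,4)B 2/3 ok
(4,5)A 0/2 unhappy
For instance (2,2) has only 0/6 same-type neighbors, below 2/3.

No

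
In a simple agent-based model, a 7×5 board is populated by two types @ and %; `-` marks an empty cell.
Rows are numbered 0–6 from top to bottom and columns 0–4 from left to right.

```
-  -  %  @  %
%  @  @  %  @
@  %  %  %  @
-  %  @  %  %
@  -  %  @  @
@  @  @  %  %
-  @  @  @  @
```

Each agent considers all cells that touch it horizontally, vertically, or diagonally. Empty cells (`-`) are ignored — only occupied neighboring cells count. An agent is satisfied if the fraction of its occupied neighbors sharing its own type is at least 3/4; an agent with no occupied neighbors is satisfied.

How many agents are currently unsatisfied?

26

Row 0: (0,2)% 1/4 ✗ · (0,3)@ 2/5 ✗ · (0,4)% 1/3 ✗
Row 1: (1,0)% 1/3 ✗ · (1,1)@ 2/6 ✗ · (1,2)@ 2/7 ✗ · (1,3)% 4/8 ✗ · (1,4)@ 2/5 ✗
Row 2: (2,0)@ 1/4 ✗ · (2,1)% 3/7 ✗ · (2,2)% 5/8 ✗ · (2,3)% 4/8 ✗ · (2,4)@ 1/5 ✗
Row 3: (3,1)% 3/6 ✗ · (3,2)@ 1/7 ✗ · (3,3)% 4/8 ✗ · (3,4)% 2/5 ✗
Row 4: (4,0)@ 2/3 ✗ · (4,2)% 3/7 ✗ · (4,3)@ 3/8 ✗ · (4,4)@ 1/5 ✗
Row 5: (5,0)@ 3/3 ✓ · (5,1)@ 5/6 ✓ · (5,2)@ 5/7 ✗ · (5,3)% 2/8 ✗ · (5,4)% 1/5 ✗
Row 6: (6,1)@ 4/4 ✓ · (6,2)@ 4/5 ✓ · (6,3)@ 3/5 ✗ · (6,4)@ 1/3 ✗
Unsatisfied: (0,2), (0,3), (0,4), (1,0), (1,1), (1,2), (1,3), (1,4), (2,0), (2,1), (2,2), (2,3), (2,4), (3,1), (3,2), (3,3), (3,4), (4,0), (4,2), (4,3), (4,4), (5,2), (5,3), (5,4), (6,3), (6,4) — 26 in total.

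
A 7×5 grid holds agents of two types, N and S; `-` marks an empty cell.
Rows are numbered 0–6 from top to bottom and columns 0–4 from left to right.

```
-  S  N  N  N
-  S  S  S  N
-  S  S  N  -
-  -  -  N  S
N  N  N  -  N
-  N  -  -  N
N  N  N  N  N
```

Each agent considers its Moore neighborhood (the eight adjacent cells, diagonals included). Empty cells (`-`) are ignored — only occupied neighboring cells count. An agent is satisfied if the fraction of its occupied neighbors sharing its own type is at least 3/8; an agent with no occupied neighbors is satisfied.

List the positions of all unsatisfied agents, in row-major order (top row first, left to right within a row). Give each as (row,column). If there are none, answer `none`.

(0,2), (1,3), (2,3), (3,4)

(0,1)S 2/3 ok
(0,2)N 1/5 unhappy
(0,3)N 3/5 ok
(0,4)N 2/3 ok
(1,1)S 4/5 ok
(1,2)S 5/8 ok
(1,3)S 2/7 unhappy
(1,4)N 3/4 ok
(2,1)S 3/3 ok
(2,2)S 4/6 ok
(2,3)N 2/6 unhappy
(3,3)N 3/5 ok
(3,4)S 0/3 unhappy
(4,0)N 2/2 ok
(4,1)N 3/3 ok
(4,2)N 3/3 ok
(4,4)N 2/3 ok
(5,1)N 6/6 ok
(5,4)N 3/3 ok
(6,0)N 2/2 ok
(6,1)N 3/3 ok
(6,2)N 3/3 ok
(6,3)N 3/3 ok
(6,4)N 2/2 ok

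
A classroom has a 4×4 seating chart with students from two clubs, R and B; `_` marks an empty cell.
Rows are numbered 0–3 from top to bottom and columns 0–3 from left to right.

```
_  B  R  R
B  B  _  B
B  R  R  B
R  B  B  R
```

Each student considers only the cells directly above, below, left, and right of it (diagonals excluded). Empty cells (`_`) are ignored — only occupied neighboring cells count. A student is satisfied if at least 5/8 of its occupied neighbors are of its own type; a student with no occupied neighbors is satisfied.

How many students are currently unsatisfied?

12

(0,1)B 1/2 unhappy
(0,2)R 1/2 unhappy
(0,3)R 1/2 unhappy
(1,0)B 2/2 ok
(1,1)B 2/3 ok
(1,3)B 1/2 unhappy
(2,0)B 1/3 unhappy
(2,1)R 1/4 unhappy
(2,2)R 1/3 unhappy
(2,3)B 1/3 unhappy
(3,0)R 0/2 unhappy
(3,1)B 1/3 unhappy
(3,2)B 1/3 unhappy
(3,3)R 0/2 unhappy
Unsatisfied: (0,1), (0,2), (0,3), (1,3), (2,0), (2,1), (2,2), (2,3), (3,0), (3,1), (3,2), (3,3) — 12 in total.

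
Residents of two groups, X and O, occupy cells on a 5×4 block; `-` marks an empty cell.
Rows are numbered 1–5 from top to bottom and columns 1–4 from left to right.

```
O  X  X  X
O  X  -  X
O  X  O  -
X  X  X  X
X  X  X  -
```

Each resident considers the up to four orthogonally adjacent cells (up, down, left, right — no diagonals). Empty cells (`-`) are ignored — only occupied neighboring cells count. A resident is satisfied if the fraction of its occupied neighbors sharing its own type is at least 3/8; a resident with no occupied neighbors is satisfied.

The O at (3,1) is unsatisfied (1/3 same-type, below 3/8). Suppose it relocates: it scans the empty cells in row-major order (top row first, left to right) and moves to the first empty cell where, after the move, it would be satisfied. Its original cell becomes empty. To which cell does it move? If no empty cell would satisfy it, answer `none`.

Vacating (3,1). Empty cells in order:
  (2,3): 1/4 same-type → still unsatisfied.
  (3,4): 1/3 same-type → still unsatisfied.
  (5,4): 0/2 same-type → still unsatisfied.

none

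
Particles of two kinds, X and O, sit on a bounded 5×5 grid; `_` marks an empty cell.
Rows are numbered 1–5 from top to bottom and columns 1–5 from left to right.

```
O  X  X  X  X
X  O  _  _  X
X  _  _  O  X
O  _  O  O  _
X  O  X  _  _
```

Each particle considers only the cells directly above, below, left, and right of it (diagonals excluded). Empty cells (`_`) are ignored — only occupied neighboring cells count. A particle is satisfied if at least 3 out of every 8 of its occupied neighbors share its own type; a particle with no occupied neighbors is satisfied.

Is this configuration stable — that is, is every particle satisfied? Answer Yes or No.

(1,1)O 0/2 ✗
(1,2)X 1/3 ✗
(1,3)X 2/2 ✓
(1,4)X 2/2 ✓
(1,5)X 2/2 ✓
(2,1)X 1/3 ✗
(2,2)O 0/2 ✗
(2,5)X 2/2 ✓
(3,1)X 1/2 ✓
(3,4)O 1/2 ✓
(3,5)X 1/2 ✓
(4,1)O 0/2 ✗
(4,3)O 1/2 ✓
(4,4)O 2/2 ✓
(5,1)X 0/2 ✗
(5,2)O 0/2 ✗
(5,3)X 0/2 ✗
For instance (1,1) has only 0/2 same-type neighbors, below 3/8.

No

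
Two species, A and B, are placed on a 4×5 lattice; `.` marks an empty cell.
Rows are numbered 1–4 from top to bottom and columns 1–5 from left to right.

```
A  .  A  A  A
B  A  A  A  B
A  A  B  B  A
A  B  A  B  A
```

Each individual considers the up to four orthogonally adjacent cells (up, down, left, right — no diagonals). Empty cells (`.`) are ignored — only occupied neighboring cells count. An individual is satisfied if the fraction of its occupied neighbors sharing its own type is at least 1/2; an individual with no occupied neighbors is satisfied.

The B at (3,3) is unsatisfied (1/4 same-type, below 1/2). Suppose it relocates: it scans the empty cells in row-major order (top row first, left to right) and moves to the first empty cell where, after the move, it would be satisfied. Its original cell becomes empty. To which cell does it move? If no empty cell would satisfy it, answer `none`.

Vacating (3,3). Empty cells in order:
  (1,2): 0/3 same-type → still unsatisfied.

none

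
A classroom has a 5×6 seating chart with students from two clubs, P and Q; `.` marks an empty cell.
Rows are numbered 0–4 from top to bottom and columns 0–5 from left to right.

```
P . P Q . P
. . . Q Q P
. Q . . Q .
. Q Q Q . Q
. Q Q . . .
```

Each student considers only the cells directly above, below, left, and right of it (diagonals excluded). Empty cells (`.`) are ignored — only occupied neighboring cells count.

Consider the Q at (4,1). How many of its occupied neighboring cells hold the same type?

2

Occupied neighbors of (4,1): (3,1)=Q, (4,2)=Q.
Same type (Q): 2 of 2.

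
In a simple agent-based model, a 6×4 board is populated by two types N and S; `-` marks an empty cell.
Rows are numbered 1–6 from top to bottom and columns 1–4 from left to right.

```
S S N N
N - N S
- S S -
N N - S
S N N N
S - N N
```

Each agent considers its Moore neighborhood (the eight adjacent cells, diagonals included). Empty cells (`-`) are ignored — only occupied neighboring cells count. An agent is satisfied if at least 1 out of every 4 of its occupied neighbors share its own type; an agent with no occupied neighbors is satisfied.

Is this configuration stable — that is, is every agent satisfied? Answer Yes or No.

Row 1: (1,1)S 1/2 satisfied · (1,2)S 1/4 satisfied · (1,3)N 2/4 satisfied · (1,4)N 2/3 satisfied
Row 2: (2,1)N 0/3 not · (2,3)N 2/6 satisfied · (2,4)S 1/4 satisfied
Row 3: (3,2)S 1/5 not · (3,3)S 3/5 satisfied
Row 4: (4,1)N 2/4 satisfied · (4,2)N 3/6 satisfied · (4,4)S 1/3 satisfied
Row 5: (5,1)S 1/4 satisfied · (5,2)N 4/6 satisfied · (5,3)N 5/6 satisfied · (5,4)N 3/4 satisfied
Row 6: (6,1)S 1/2 satisfied · (6,3)N 4/4 satisfied · (6,4)N 3/3 satisfied
For instance (2,1) has only 0/3 same-type neighbors, below 1/4.

No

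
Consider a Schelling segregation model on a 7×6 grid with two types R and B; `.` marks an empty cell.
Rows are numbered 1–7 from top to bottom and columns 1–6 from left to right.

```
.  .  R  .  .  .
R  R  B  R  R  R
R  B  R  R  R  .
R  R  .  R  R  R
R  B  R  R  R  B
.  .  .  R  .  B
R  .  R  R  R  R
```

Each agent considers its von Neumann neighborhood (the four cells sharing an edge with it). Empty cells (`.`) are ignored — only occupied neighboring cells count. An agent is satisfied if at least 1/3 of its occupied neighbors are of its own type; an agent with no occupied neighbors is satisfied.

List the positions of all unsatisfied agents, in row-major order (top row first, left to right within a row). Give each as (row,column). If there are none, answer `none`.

(1,3), (2,3), (3,2), (5,2)

Row 1: (1,3)R 0/1 unhappy
Row 2: (2,1)R 2/2 ok · (2,2)R 1/3 ok · (2,3)B 0/4 unhappy · (2,4)R 2/3 ok · (2,5)R 3/3 ok · (2,6)R 1/1 ok
Row 3: (3,1)R 2/3 ok · (3,2)B 0/4 unhappy · (3,3)R 1/3 ok · (3,4)R 4/4 ok · (3,5)R 3/3 ok
Row 4: (4,1)R 3/3 ok · (4,2)R 1/3 ok · (4,4)R 3/3 ok · (4,5)R 4/4 ok · (4,6)R 1/2 ok
Row 5: (5,1)R 1/2 ok · (5,2)B 0/3 unhappy · (5,3)R 1/2 ok · (5,4)R 4/4 ok · (5,5)R 2/3 ok · (5,6)B 1/3 ok
Row 6: (6,4)R 2/2 ok · (6,6)B 1/2 ok
Row 7: (7,1)R 0/0 ok · (7,3)R 1/1 ok · (7,4)R 3/3 ok · (7,5)R 2/2 ok · (7,6)R 1/2 ok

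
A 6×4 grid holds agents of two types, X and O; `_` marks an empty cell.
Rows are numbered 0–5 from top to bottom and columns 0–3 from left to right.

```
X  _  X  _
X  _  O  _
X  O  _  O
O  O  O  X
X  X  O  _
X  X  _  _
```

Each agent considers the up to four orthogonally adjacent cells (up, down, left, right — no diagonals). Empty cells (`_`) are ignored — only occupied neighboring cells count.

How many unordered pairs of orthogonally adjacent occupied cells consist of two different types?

8

Scan each occupied cell's neighbors to the right and below so each pair is counted once.
From row 0: 1 unlike of 2 pairs (running 1/2).
From row 1: 0 unlike of 1 pairs (running 1/3).
From row 2: 3 unlike of 4 pairs (running 4/7).
From row 3: 3 unlike of 6 pairs (running 7/13).
From row 4: 1 unlike of 4 pairs (running 8/17).
From row 5: 0 unlike of 1 pairs (running 8/18).
Total adjacent occupied pairs: 18; unlike-type pairs: 8.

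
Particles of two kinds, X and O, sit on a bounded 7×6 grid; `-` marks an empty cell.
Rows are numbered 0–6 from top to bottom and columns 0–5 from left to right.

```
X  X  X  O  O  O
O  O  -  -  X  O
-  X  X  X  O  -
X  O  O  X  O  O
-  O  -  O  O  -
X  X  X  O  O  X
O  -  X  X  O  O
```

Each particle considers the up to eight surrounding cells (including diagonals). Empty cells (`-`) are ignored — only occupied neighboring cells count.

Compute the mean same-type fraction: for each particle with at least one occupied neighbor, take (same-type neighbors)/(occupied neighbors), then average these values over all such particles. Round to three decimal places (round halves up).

Row 0: (0,0)X 1/3 · (0,1)X 2/4 · (0,2)X 1/3 · (0,3)O 1/3 · (0,4)O 3/4 · (0,5)O 2/3
Row 1: (1,0)O 1/4 · (1,1)O 1/6 · (1,4)X 1/6 · (1,5)O 3/4
Row 2: (2,1)X 2/6 · (2,2)X 3/6 · (2,3)X 3/6 · (2,4)O 3/6
Row 3: (3,0)X 1/3 · (3,1)O 2/5 · (3,2)O 3/7 · (3,3)X 2/7 · (3,4)O 4/6 · (3,5)O 3/3
Row 4: (4,1)O 2/6 · (4,3)O 5/7 · (4,4)O 5/7
Row 5: (5,0)X 1/3 · (5,1)X 3/5 · (5,2)X 3/6 · (5,3)O 4/7 · (5,4)O 5/7 · (5,5)X 0/4
Row 6: (6,0)O 0/2 · (6,2)X 3/4 · (6,3)X 2/5 · (6,4)O 3/5 · (6,5)O 2/3
Sum over 34 particles: 1/3 + 2/4 + 1/3 + 1/3 + 3/4 + 2/3 + 1/4 + 1/6 + 1/6 + 3/4 + 2/6 + 3/6 + 3/6 + 3/6 + 1/3 + 2/5 + 3/7 + 2/7 + 4/6 + 3/3 + 2/6 + 5/7 + 5/7 + 1/3 + 3/5 + 3/6 + 4/7 + 5/7 + 0/4 + 0/2 + 3/4 + 2/5 + 3/5 + 2/3 = 338/21; mean = 338/21 ÷ 34 = 169/357 = 0.473389… → 0.473.

0.473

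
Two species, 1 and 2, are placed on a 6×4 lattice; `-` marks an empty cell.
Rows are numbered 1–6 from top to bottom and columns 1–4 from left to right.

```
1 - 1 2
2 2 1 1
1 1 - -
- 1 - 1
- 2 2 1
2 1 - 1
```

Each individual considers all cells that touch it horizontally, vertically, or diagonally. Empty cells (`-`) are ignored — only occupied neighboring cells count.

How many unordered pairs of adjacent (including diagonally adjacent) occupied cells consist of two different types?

Scan each occupied cell's neighbors to the right and below (and the two forward diagonals) so each pair is counted once.
From row 1: 6 unlike of 8 pairs (running 6/8).
From row 2: 5 unlike of 8 pairs (running 11/16).
From row 3: 0 unlike of 3 pairs (running 11/19).
From row 4: 3 unlike of 4 pairs (running 14/23).
From row 5: 4 unlike of 7 pairs (running 18/30).
From row 6: 1 unlike of 1 pairs (running 19/31).
Total adjacent occupied pairs: 31; unlike-type pairs: 19.

19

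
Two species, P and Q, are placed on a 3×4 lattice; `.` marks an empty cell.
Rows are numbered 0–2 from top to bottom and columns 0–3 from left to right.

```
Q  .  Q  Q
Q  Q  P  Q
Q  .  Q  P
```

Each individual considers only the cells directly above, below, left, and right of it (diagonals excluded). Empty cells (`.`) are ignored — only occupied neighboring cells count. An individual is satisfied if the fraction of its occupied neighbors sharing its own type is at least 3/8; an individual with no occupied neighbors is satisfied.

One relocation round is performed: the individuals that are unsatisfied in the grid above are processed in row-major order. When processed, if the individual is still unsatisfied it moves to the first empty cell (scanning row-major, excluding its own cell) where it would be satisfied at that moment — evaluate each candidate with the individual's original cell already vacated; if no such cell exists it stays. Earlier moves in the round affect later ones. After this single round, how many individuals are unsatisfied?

1

Initially unsatisfied (in order): (1,2), (1,3), (2,2), (2,3).
  (1,2): no empty cell satisfies it; stays.
  (1,3) → (0,1).
  (2,2) → (2,1).
  (2,3): now satisfied by earlier moves; stays.
Resulting grid:
Q Q Q Q
Q Q P .
Q Q . P
Unsatisfied now: (1,2).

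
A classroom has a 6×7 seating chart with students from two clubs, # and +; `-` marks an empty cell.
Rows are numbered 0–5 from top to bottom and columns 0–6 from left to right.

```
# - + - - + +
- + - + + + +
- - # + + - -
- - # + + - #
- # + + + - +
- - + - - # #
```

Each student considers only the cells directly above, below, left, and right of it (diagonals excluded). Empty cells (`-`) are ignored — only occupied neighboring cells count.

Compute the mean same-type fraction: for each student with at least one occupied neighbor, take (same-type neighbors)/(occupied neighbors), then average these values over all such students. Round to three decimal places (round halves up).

(0,0)# — no occupied neighbors
(0,2)+ — no occupied neighbors
(0,5)+ 2/2
(0,6)+ 2/2
(1,1)+ — no occupied neighbors
(1,3)+ 2/2
(1,4)+ 3/3
(1,5)+ 3/3
(1,6)+ 2/2
(2,2)# 1/2
(2,3)+ 3/4
(2,4)+ 3/3
(3,2)# 1/3
(3,3)+ 3/4
(3,4)+ 3/3
(3,6)# 0/1
(4,1)# 0/1
(4,2)+ 2/4
(4,3)+ 3/3
(4,4)+ 2/2
(4,6)+ 0/2
(5,2)+ 1/1
(5,5)# 1/1
(5,6)# 1/2
Sum over 21 students: 2/2 + 2/2 + 2/2 + 3/3 + 3/3 + 2/2 + 1/2 + 3/4 + 3/3 + 1/3 + 3/4 + 3/3 + 0/1 + 0/1 + 2/4 + 3/3 + 2/2 + 0/2 + 1/1 + 1/1 + 1/2 = 46/3; mean = 46/3 ÷ 21 = 46/63 = 0.730158… → 0.730.

0.730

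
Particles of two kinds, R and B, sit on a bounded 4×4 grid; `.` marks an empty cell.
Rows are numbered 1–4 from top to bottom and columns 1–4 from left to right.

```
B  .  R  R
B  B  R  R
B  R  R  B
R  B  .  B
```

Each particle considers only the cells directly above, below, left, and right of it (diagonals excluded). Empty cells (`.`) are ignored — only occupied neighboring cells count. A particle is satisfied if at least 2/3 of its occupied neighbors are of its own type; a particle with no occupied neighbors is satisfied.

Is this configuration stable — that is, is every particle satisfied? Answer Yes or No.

(1,1)B 1/1 ok
(1,3)R 2/2 ok
(1,4)R 2/2 ok
(2,1)B 3/3 ok
(2,2)B 1/3 unhappy
(2,3)R 3/4 ok
(2,4)R 2/3 ok
(3,1)B 1/3 unhappy
(3,2)R 1/4 unhappy
(3,3)R 2/3 ok
(3,4)B 1/3 unhappy
(4,1)R 0/2 unhappy
(4,2)B 0/2 unhappy
(4,4)B 1/1 ok
For instance (2,2) has only 1/3 same-type neighbors, below 2/3.

No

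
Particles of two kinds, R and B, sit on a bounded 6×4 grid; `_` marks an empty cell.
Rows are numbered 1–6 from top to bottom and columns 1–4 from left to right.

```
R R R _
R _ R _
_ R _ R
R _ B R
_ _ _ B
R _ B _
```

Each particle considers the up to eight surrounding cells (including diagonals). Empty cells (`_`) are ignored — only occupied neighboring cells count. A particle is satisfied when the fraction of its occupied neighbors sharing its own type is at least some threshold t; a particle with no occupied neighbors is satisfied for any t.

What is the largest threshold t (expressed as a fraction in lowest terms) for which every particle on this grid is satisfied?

1/4

(1,1)R 2/2
(1,2)R 4/4
(1,3)R 2/2
(2,1)R 3/3
(2,3)R 4/4
(3,2)R 3/4
(3,4)R 2/3
(4,1)R 1/1
(4,3)B 1/4
(4,4)R 1/3
(5,4)B 2/3
(6,1)R — no occupied neighbors
(6,3)B 1/1
The smallest same-type fraction is 1/4 at (4,3), which reduces to 1/4. Any threshold above that leaves this particle unsatisfied.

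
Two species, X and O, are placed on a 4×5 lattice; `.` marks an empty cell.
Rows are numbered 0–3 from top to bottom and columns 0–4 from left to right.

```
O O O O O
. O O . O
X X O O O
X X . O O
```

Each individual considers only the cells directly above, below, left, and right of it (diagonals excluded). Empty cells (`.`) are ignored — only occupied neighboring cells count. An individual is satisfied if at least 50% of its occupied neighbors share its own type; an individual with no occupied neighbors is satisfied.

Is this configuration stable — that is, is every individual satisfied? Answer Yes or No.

Yes

Row 0: (0,0)O 1/1 ok · (0,1)O 3/3 ok · (0,2)O 3/3 ok · (0,3)O 2/2 ok · (0,4)O 2/2 ok
Row 1: (1,1)O 2/3 ok · (1,2)O 3/3 ok · (1,4)O 2/2 ok
Row 2: (2,0)X 2/2 ok · (2,1)X 2/4 ok · (2,2)O 2/3 ok · (2,3)O 3/3 ok · (2,4)O 3/3 ok
Row 3: (3,0)X 2/2 ok · (3,1)X 2/2 ok · (3,3)O 2/2 ok · (3,4)O 2/2 ok
All meet the threshold, so the configuration is stable.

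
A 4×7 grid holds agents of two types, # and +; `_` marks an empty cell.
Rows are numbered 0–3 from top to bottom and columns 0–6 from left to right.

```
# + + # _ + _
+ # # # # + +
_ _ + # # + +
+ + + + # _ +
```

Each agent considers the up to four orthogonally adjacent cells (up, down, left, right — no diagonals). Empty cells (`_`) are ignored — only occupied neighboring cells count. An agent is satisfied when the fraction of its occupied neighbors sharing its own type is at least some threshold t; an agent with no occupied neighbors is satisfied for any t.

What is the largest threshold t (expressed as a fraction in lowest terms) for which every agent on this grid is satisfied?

(0,0)# 0/2
(0,1)+ 1/3
(0,2)+ 1/3
(0,3)# 1/2
(0,5)+ 1/1
(1,0)+ 0/2
(1,1)# 1/3
(1,2)# 2/4
(1,3)# 4/4
(1,4)# 2/3
(1,5)+ 3/4
(1,6)+ 2/2
(2,2)+ 1/3
(2,3)# 2/4
(2,4)# 3/4
(2,5)+ 2/3
(2,6)+ 3/3
(3,0)+ 1/1
(3,1)+ 2/2
(3,2)+ 3/3
(3,3)+ 1/3
(3,4)# 1/2
(3,6)+ 1/1
The smallest same-type fraction is 0/2 at (0,0), which reduces to 0/1. Any threshold above that leaves this agent unsatisfied.

0/1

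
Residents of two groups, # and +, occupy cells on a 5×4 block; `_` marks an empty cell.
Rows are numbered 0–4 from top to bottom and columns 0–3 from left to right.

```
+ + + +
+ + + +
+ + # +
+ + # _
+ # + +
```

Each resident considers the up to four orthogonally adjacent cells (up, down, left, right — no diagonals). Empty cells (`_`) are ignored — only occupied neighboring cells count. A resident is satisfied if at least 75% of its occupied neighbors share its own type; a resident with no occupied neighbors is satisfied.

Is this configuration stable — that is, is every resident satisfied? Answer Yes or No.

No

Row 0: (0,0)+ 2/2 satisfied · (0,1)+ 3/3 satisfied · (0,2)+ 3/3 satisfied · (0,3)+ 2/2 satisfied
Row 1: (1,0)+ 3/3 satisfied · (1,1)+ 4/4 satisfied · (1,2)+ 3/4 satisfied · (1,3)+ 3/3 satisfied
Row 2: (2,0)+ 3/3 satisfied · (2,1)+ 3/4 satisfied · (2,2)# 1/4 not · (2,3)+ 1/2 not
Row 3: (3,0)+ 3/3 satisfied · (3,1)+ 2/4 not · (3,2)# 1/3 not
Row 4: (4,0)+ 1/2 not · (4,1)# 0/3 not · (4,2)+ 1/3 not · (4,3)+ 1/1 satisfied
For instance (2,2) has only 1/4 same-type neighbors, below 3/4.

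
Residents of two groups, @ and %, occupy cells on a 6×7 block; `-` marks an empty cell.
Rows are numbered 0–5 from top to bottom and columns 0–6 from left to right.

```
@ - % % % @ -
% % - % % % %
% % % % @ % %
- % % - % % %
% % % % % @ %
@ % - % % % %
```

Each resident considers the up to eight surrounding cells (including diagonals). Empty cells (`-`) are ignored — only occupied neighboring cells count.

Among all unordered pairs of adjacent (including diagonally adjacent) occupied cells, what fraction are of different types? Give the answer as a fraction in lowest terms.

12/49

Scan each occupied cell's neighbors to the right and below (and the two forward diagonals) so each pair is counted once.
Row 0: @(0,0)–%(1,0)≠ @(0,0)–%(1,1)≠ %(0,2)–%(0,3)= %(0,2)–%(1,3)= %(0,2)–%(1,1)= %(0,3)–%(0,4)= %(0,3)–%(1,3)= %(0,3)–%(1,4)= %(0,4)–@(0,5)≠ %(0,4)–%(1,4)= %(0,4)–%(1,5)= %(0,4)–%(1,3)= @(0,5)–%(1,5)≠ @(0,5)–%(1,6)≠ @(0,5)–%(1,4)≠  → 6/15 unlike.
Row 1: %(1,0)–%(1,1)= %(1,0)–%(2,0)= %(1,0)–%(2,1)= %(1,1)–%(2,1)= %(1,1)–%(2,2)= %(1,1)–%(2,0)= %(1,3)–%(1,4)= %(1,3)–%(2,3)= %(1,3)–@(2,4)≠ %(1,3)–%(2,2)= %(1,4)–%(1,5)= %(1,4)–@(2,4)≠ %(1,4)–%(2,5)= %(1,4)–%(2,3)= %(1,5)–%(1,6)= %(1,5)–%(2,5)= %(1,5)–%(2,6)= %(1,5)–@(2,4)≠ %(1,6)–%(2,6)= %(1,6)–%(2,5)=  → 3/20 unlike.
Row 2: %(2,0)–%(2,1)= %(2,0)–%(3,1)= %(2,1)–%(2,2)= %(2,1)–%(3,1)= %(2,1)–%(3,2)= %(2,2)–%(2,3)= %(2,2)–%(3,2)= %(2,2)–%(3,1)= %(2,3)–@(2,4)≠ %(2,3)–%(3,4)= %(2,3)–%(3,2)= @(2,4)–%(2,5)≠ @(2,4)–%(3,4)≠ @(2,4)–%(3,5)≠ %(2,5)–%(2,6)= %(2,5)–%(3,5)= %(2,5)–%(3,6)= %(2,5)–%(3,4)= %(2,6)–%(3,6)= %(2,6)–%(3,5)=  → 4/20 unlike.
Row 3: %(3,1)–%(3,2)= %(3,1)–%(4,1)= %(3,1)–%(4,2)= %(3,1)–%(4,0)= %(3,2)–%(4,2)= %(3,2)–%(4,3)= %(3,2)–%(4,1)= %(3,4)–%(3,5)= %(3,4)–%(4,4)= %(3,4)–@(4,5)≠ %(3,4)–%(4,3)= %(3,5)–%(3,6)= %(3,5)–@(4,5)≠ %(3,5)–%(4,6)= %(3,5)–%(4,4)= %(3,6)–%(4,6)= %(3,6)–@(4,5)≠  → 3/17 unlike.
Row 4: %(4,0)–%(4,1)= %(4,0)–@(5,0)≠ %(4,0)–%(5,1)= %(4,1)–%(4,2)= %(4,1)–%(5,1)= %(4,1)–@(5,0)≠ %(4,2)–%(4,3)= %(4,2)–%(5,3)= %(4,2)–%(5,1)= %(4,3)–%(4,4)= %(4,3)–%(5,3)= %(4,3)–%(5,4)= %(4,4)–@(4,5)≠ %(4,4)–%(5,4)= %(4,4)–%(5,5)= %(4,4)–%(5,3)= @(4,5)–%(4,6)≠ @(4,5)–%(5,5)≠ @(4,5)–%(5,6)≠ @(4,5)–%(5,4)≠ %(4,6)–%(5,6)= %(4,6)–%(5,5)=  → 7/22 unlike.
Row 5: @(5,0)–%(5,1)≠ %(5,3)–%(5,4)= %(5,4)–%(5,5)= %(5,5)–%(5,6)=  → 1/4 unlike.
Total adjacent occupied pairs: 98; unlike-type pairs: 24.
24/98 reduces to 12/49.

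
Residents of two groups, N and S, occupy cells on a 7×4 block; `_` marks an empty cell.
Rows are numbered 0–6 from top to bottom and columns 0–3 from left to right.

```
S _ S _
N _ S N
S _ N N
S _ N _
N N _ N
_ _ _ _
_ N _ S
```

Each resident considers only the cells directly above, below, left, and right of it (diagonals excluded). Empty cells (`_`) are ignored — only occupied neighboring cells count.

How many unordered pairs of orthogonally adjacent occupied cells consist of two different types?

Scan each occupied cell's neighbors to the right and below so each pair is counted once.
Row 0: S(0,0)–N(1,0)≠ S(0,2)–S(1,2)=  → 1/2 unlike.
Row 1: N(1,0)–S(2,0)≠ S(1,2)–N(1,3)≠ S(1,2)–N(2,2)≠ N(1,3)–N(2,3)=  → 3/4 unlike.
Row 2: S(2,0)–S(3,0)= N(2,2)–N(2,3)= N(2,2)–N(3,2)=  → 0/3 unlike.
Row 3: S(3,0)–N(4,0)≠  → 1/1 unlike.
Row 4: N(4,0)–N(4,1)=  → 0/1 unlike.
Total adjacent occupied pairs: 11; unlike-type pairs: 5.

5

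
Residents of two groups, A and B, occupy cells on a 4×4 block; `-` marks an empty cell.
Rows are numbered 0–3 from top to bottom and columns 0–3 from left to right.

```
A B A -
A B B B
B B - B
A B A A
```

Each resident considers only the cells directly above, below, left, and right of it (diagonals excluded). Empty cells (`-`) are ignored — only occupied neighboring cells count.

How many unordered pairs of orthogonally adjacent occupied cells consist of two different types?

9

Scan each occupied cell's neighbors to the right and below so each pair is counted once.
From row 0: 3 unlike of 5 pairs (running 3/5).
From row 1: 2 unlike of 6 pairs (running 5/11).
From row 2: 2 unlike of 4 pairs (running 7/15).
From row 3: 2 unlike of 3 pairs (running 9/18).
Total adjacent occupied pairs: 18; unlike-type pairs: 9.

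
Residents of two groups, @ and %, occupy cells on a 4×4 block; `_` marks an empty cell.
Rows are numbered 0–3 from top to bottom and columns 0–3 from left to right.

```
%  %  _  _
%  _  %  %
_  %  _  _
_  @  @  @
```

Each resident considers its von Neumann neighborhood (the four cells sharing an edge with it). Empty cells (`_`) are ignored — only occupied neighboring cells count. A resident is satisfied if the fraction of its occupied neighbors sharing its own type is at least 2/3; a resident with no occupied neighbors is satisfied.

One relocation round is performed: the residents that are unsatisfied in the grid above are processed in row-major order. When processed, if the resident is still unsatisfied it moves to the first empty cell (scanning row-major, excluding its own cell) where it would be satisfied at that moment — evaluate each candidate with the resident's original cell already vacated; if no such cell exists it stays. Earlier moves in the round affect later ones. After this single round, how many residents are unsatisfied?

Initially unsatisfied (in order): (2,1), (3,1).
  (2,1) → (0,2).
  (3,1): now satisfied by earlier moves; stays.
Resulting grid:
% % % _
% _ % %
_ _ _ _
_ @ @ @
All satisfied now.

0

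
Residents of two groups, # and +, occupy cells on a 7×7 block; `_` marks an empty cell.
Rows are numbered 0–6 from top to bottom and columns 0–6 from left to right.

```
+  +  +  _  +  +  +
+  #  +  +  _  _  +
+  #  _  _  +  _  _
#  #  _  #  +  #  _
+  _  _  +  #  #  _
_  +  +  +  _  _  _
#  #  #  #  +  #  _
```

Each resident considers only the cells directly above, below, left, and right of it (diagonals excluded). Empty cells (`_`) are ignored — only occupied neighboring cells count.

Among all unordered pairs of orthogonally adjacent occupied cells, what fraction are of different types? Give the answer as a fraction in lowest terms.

Scan each occupied cell's neighbors to the right and below so each pair is counted once.
Row 0: +(0,0)–+(0,1)= +(0,0)–+(1,0)= +(0,1)–+(0,2)= +(0,1)–#(1,1)≠ +(0,2)–+(1,2)= +(0,4)–+(0,5)= +(0,5)–+(0,6)= +(0,6)–+(1,6)=  → 1/8 unlike.
Row 1: +(1,0)–#(1,1)≠ +(1,0)–+(2,0)= #(1,1)–+(1,2)≠ #(1,1)–#(2,1)= +(1,2)–+(1,3)=  → 2/5 unlike.
Row 2: +(2,0)–#(2,1)≠ +(2,0)–#(3,0)≠ #(2,1)–#(3,1)= +(2,4)–+(3,4)=  → 2/4 unlike.
Row 3: #(3,0)–#(3,1)= #(3,0)–+(4,0)≠ #(3,3)–+(3,4)≠ #(3,3)–+(4,3)≠ +(3,4)–#(3,5)≠ +(3,4)–#(4,4)≠ #(3,5)–#(4,5)=  → 5/7 unlike.
Row 4: +(4,3)–#(4,4)≠ +(4,3)–+(5,3)= #(4,4)–#(4,5)=  → 1/3 unlike.
Row 5: +(5,1)–+(5,2)= +(5,1)–#(6,1)≠ +(5,2)–+(5,3)= +(5,2)–#(6,2)≠ +(5,3)–#(6,3)≠  → 3/5 unlike.
Row 6: #(6,0)–#(6,1)= #(6,1)–#(6,2)= #(6,2)–#(6,3)= #(6,3)–+(6,4)≠ +(6,4)–#(6,5)≠  → 2/5 unlike.
Total adjacent occupied pairs: 37; unlike-type pairs: 16.
16/37 is already in lowest terms.

16/37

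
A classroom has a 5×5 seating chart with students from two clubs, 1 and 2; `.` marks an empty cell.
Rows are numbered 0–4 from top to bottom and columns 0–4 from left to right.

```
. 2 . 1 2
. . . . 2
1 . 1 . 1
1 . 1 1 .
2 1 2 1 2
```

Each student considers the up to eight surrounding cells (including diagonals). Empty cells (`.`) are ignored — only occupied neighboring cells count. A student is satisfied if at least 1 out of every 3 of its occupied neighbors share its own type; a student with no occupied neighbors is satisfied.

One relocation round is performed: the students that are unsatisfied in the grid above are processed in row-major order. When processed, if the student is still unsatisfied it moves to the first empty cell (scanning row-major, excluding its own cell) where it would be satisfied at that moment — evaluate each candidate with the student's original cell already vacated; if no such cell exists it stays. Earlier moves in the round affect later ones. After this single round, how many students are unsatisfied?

Initially unsatisfied (in order): (0,3), (4,0), (4,2), (4,4).
  (0,3) → (1,0).
  (4,0) → (0,0).
  (4,2) → (0,2).
  (4,4) → (0,3).
Resulting grid:
2 2 2 2 2
1 . . . 2
1 . 1 . 1
1 . 1 1 .
. 1 . 1 .
All satisfied now.

0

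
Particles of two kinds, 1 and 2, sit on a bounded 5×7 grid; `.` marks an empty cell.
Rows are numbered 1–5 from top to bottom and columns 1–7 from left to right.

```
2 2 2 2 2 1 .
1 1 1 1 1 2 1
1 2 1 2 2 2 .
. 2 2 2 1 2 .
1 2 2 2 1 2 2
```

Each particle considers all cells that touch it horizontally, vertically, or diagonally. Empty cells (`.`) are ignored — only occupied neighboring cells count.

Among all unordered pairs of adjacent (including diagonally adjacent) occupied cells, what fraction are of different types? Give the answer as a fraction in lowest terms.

47/89

Scan each occupied cell's neighbors to the right and below (and the two forward diagonals) so each pair is counted once.
Row 1: 2(1,1)–2(1,2)= 2(1,1)–1(2,1)≠ 2(1,1)–1(2,2)≠ 2(1,2)–2(1,3)= 2(1,2)–1(2,2)≠ 2(1,2)–1(2,3)≠ 2(1,2)–1(2,1)≠ 2(1,3)–2(1,4)= 2(1,3)–1(2,3)≠ 2(1,3)–1(2,4)≠ 2(1,3)–1(2,2)≠ 2(1,4)–2(1,5)= 2(1,4)–1(2,4)≠ 2(1,4)–1(2,5)≠ 2(1,4)–1(2,3)≠ 2(1,5)–1(1,6)≠ 2(1,5)–1(2,5)≠ 2(1,5)–2(2,6)= 2(1,5)–1(2,4)≠ 1(1,6)–2(2,6)≠ 1(1,6)–1(2,7)= 1(1,6)–1(2,5)=  → 15/22 unlike.
Row 2: 1(2,1)–1(2,2)= 1(2,1)–1(3,1)= 1(2,1)–2(3,2)≠ 1(2,2)–1(2,3)= 1(2,2)–2(3,2)≠ 1(2,2)–1(3,3)= 1(2,2)–1(3,1)= 1(2,3)–1(2,4)= 1(2,3)–1(3,3)= 1(2,3)–2(3,4)≠ 1(2,3)–2(3,2)≠ 1(2,4)–1(2,5)= 1(2,4)–2(3,4)≠ 1(2,4)–2(3,5)≠ 1(2,4)–1(3,3)= 1(2,5)–2(2,6)≠ 1(2,5)–2(3,5)≠ 1(2,5)–2(3,6)≠ 1(2,5)–2(3,4)≠ 2(2,6)–1(2,7)≠ 2(2,6)–2(3,6)= 2(2,6)–2(3,5)= 1(2,7)–2(3,6)≠  → 12/23 unlike.
Row 3: 1(3,1)–2(3,2)≠ 1(3,1)–2(4,2)≠ 2(3,2)–1(3,3)≠ 2(3,2)–2(4,2)= 2(3,2)–2(4,3)= 1(3,3)–2(3,4)≠ 1(3,3)–2(4,3)≠ 1(3,3)–2(4,4)≠ 1(3,3)–2(4,2)≠ 2(3,4)–2(3,5)= 2(3,4)–2(4,4)= 2(3,4)–1(4,5)≠ 2(3,4)–2(4,3)= 2(3,5)–2(3,6)= 2(3,5)–1(4,5)≠ 2(3,5)–2(4,6)= 2(3,5)–2(4,4)= 2(3,6)–2(4,6)= 2(3,6)–1(4,5)≠  → 10/19 unlike.
Row 4: 2(4,2)–2(4,3)= 2(4,2)–2(5,2)= 2(4,2)–2(5,3)= 2(4,2)–1(5,1)≠ 2(4,3)–2(4,4)= 2(4,3)–2(5,3)= 2(4,3)–2(5,4)= 2(4,3)–2(5,2)= 2(4,4)–1(4,5)≠ 2(4,4)–2(5,4)= 2(4,4)–1(5,5)≠ 2(4,4)–2(5,3)= 1(4,5)–2(4,6)≠ 1(4,5)–1(5,5)= 1(4,5)–2(5,6)≠ 1(4,5)–2(5,4)≠ 2(4,6)–2(5,6)= 2(4,6)–2(5,7)= 2(4,6)–1(5,5)≠  → 7/19 unlike.
Row 5: 1(5,1)–2(5,2)≠ 2(5,2)–2(5,3)= 2(5,3)–2(5,4)= 2(5,4)–1(5,5)≠ 1(5,5)–2(5,6)≠ 2(5,6)–2(5,7)=  → 3/6 unlike.
Total adjacent occupied pairs: 89; unlike-type pairs: 47.
47/89 is already in lowest terms.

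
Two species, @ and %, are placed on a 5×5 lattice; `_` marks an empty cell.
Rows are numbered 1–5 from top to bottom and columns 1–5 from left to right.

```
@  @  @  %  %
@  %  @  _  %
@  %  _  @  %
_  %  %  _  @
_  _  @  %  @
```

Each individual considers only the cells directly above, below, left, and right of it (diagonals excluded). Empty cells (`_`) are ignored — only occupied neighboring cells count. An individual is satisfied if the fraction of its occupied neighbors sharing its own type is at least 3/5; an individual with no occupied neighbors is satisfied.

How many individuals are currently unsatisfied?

Row 1: (1,1)@ 2/2 satisfied · (1,2)@ 2/3 satisfied · (1,3)@ 2/3 satisfied · (1,4)% 1/2 not · (1,5)% 2/2 satisfied
Row 2: (2,1)@ 2/3 satisfied · (2,2)% 1/4 not · (2,3)@ 1/2 not · (2,5)% 2/2 satisfied
Row 3: (3,1)@ 1/2 not · (3,2)% 2/3 satisfied · (3,4)@ 0/1 not · (3,5)% 1/3 not
Row 4: (4,2)% 2/2 satisfied · (4,3)% 1/2 not · (4,5)@ 1/2 not
Row 5: (5,3)@ 0/2 not · (5,4)% 0/2 not · (5,5)@ 1/2 not
Unsatisfied: (1,4), (2,2), (2,3), (3,1), (3,4), (3,5), (4,3), (4,5), (5,3), (5,4), (5,5) — 11 in total.

11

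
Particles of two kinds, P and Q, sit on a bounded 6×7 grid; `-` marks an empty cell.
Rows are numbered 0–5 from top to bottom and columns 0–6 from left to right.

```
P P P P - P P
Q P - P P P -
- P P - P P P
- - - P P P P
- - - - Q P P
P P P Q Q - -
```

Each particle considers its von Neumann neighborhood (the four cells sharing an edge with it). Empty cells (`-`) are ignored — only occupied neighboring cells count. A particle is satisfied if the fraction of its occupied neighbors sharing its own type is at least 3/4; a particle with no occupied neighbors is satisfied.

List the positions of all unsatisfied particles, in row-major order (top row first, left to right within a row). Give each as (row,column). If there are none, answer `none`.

(0,0), (1,0), (1,1), (4,4), (4,5), (5,2), (5,3)

Row 0: (0,0)P 1/2 unhappy · (0,1)P 3/3 ok · (0,2)P 2/2 ok · (0,3)P 2/2 ok · (0,5)P 2/2 ok · (0,6)P 1/1 ok
Row 1: (1,0)Q 0/2 unhappy · (1,1)P 2/3 unhappy · (1,3)P 2/2 ok · (1,4)P 3/3 ok · (1,5)P 3/3 ok
Row 2: (2,1)P 2/2 ok · (2,2)P 1/1 ok · (2,4)P 3/3 ok · (2,5)P 4/4 ok · (2,6)P 2/2 ok
Row 3: (3,3)P 1/1 ok · (3,4)P 3/4 ok · (3,5)P 4/4 ok · (3,6)P 3/3 ok
Row 4: (4,4)Q 1/3 unhappy · (4,5)P 2/3 unhappy · (4,6)P 2/2 ok
Row 5: (5,0)P 1/1 ok · (5,1)P 2/2 ok · (5,2)P 1/2 unhappy · (5,3)Q 1/2 unhappy · (5,4)Q 2/2 ok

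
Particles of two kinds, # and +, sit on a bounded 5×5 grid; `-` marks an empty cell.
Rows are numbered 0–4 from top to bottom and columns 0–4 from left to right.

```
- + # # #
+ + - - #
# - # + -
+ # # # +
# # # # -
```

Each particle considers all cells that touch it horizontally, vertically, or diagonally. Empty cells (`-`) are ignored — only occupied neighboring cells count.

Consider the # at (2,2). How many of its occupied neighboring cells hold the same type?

3

Occupied neighbors of (2,2): (1,1)=+, (2,3)=+, (3,1)=#, (3,2)=#, (3,3)=#.
Same type (#): 3 of 5.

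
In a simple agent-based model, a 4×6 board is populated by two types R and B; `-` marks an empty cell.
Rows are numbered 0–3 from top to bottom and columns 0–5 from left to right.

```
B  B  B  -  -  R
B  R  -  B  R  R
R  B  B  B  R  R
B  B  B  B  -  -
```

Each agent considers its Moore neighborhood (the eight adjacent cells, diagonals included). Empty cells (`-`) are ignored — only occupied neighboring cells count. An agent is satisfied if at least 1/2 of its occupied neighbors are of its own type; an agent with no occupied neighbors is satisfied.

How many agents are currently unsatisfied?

(0,0)B 2/3 satisfied
(0,1)B 3/4 satisfied
(0,2)B 2/3 satisfied
(0,5)R 2/2 satisfied
(1,0)B 3/5 satisfied
(1,1)R 1/7 not
(1,3)B 3/5 satisfied
(1,4)R 4/6 satisfied
(1,5)R 4/4 satisfied
(2,0)R 1/5 not
(2,1)B 5/7 satisfied
(2,2)B 6/7 satisfied
(2,3)B 4/6 satisfied
(2,4)R 3/6 satisfied
(2,5)R 3/3 satisfied
(3,0)B 2/3 satisfied
(3,1)B 4/5 satisfied
(3,2)B 5/5 satisfied
(3,3)B 3/4 satisfied
Unsatisfied: (1,1), (2,0) — 2 in total.

2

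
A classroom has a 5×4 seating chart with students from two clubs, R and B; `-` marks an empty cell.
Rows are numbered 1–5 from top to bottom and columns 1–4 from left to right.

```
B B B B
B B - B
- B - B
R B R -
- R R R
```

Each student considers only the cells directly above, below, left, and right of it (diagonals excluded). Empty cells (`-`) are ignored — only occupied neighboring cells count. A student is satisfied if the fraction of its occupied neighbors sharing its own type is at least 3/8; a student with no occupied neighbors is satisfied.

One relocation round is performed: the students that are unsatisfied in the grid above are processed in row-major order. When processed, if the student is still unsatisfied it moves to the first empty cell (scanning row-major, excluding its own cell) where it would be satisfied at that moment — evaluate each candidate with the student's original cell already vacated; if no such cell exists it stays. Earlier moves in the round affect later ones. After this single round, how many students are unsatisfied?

Initially unsatisfied (in order): (4,1), (4,2).
  (4,1) → (4,4).
  (4,2) → (2,3).
Resulting grid:
B B B B
B B B B
- B - B
- - R R
- R R R
All satisfied now.

0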